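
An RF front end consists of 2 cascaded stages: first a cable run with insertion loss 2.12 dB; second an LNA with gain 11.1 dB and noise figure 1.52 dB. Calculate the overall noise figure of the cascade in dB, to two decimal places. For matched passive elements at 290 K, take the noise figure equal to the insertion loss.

Convert to linear (a loss of L dB is a gain of −L dB): F_i = 10^(NF_i/10), G_i = 10^(G_i,dB/10)
  Stage 1: F_1 = 10^(2.12/10) = 1.629, G_1 = 10^(−2.12/10) = 0.6138
  Stage 2: F_2 = 10^(1.52/10) = 1.419, G_2 = 10^(11.1/10) = 12.88
Friis cascade:
  F = 1.629 + (1.419 − 1)/0.6138 = 2.312
NF = 10 log₁₀(2.312) = 3.64 dB

3.64 dB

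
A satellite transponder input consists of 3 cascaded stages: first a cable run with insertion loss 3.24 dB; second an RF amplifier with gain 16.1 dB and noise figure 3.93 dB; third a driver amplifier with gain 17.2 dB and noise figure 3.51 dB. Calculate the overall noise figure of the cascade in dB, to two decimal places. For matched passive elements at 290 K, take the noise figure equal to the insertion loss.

Convert to linear (a loss of L dB is a gain of −L dB): F_i = 10^(NF_i/10), G_i = 10^(G_i,dB/10)
  Stage 1: F_1 = 10^(3.24/10) = 2.109, G_1 = 10^(−3.24/10) = 0.4742
  Stage 2: F_2 = 10^(3.93/10) = 2.472, G_2 = 10^(16.1/10) = 40.74
  Stage 3: F_3 = 10^(3.51/10) = 2.244, G_3 = 10^(17.2/10) = 52.48
Friis cascade:
  F = 2.109 + (2.472 − 1)/0.4742 + (2.244 − 1)/19.32 = 5.276
NF = 10 log₁₀(5.276) = 7.22 dB

7.22 dB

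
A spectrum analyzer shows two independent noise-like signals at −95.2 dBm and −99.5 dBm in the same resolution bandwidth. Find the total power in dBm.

Convert to linear, add, convert back:
P₁ = 3.02×10⁻¹³ W, P₂ = 1.12×10⁻¹³ W
P_tot = 4.14×10⁻¹³ W → 10 log₁₀(P_tot / 10⁻³) = −93.8 dBm

−93.8 dBm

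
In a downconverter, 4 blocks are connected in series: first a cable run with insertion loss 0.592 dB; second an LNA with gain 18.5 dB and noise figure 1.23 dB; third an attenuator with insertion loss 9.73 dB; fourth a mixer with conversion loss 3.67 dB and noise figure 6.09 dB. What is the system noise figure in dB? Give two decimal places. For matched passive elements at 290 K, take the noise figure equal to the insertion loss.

Convert to linear (a loss of L dB is a gain of −L dB): F_i = 10^(NF_i/10), G_i = 10^(G_i,dB/10)
  Stage 1: F_1 = 10^(0.592/10) = 1.146, G_1 = 10^(−0.592/10) = 0.8726
  Stage 2: F_2 = 10^(1.23/10) = 1.327, G_2 = 10^(18.5/10) = 70.79
  Stage 3: F_3 = 10^(9.73/10) = 9.397, G_3 = 10^(−9.73/10) = 0.1064
  Stage 4: F_4 = 10^(6.09/10) = 4.064, G_4 = 10^(−3.67/10) = 0.4295
Friis cascade:
  F = 1.146 + (1.327 − 1)/0.8726 + (9.397 − 1)/61.77 + (4.064 − 1)/6.574 = 2.123
NF = 10 log₁₀(2.123) = 3.27 dB

3.27 dB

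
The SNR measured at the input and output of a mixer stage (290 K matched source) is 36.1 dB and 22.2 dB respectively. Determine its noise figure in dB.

13.9 dB

NF (dB) = SNR_in(dB) − SNR_out(dB) when the source is at T₀
NF = 36.1 − 22.2 = 13.9 dB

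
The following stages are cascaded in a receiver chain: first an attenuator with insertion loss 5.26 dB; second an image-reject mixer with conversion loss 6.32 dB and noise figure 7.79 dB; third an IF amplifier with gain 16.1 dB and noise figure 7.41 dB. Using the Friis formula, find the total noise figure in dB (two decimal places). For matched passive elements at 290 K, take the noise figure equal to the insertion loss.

Convert to linear (a loss of L dB is a gain of −L dB): F_i = 10^(NF_i/10), G_i = 10^(G_i,dB/10)
  Stage 1: F_1 = 10^(5.26/10) = 3.357, G_1 = 10^(−5.26/10) = 0.2979
  Stage 2: F_2 = 10^(7.79/10) = 6.012, G_2 = 10^(−6.32/10) = 0.2333
  Stage 3: F_3 = 10^(7.41/10) = 5.508, G_3 = 10^(16.1/10) = 40.74
Friis cascade:
  F = 3.357 + (6.012 − 1)/0.2979 + (5.508 − 1)/0.06950 = 85.05
NF = 10 log₁₀(85.05) = 19.30 dB

19.30 dB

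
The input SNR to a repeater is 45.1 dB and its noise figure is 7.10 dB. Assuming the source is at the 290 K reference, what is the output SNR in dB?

38.00 dB

By definition F = SNR_in/SNR_out, so in dB: SNR_out = SNR_in − NF
SNR_out = 45.1 − 7.10 = 38.00 dB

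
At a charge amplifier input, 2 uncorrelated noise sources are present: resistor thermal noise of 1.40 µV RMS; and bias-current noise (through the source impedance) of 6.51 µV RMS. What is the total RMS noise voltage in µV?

6.66 µV

Uncorrelated sources add in power (mean-square): V_tot = √(ΣV_i²)
V_tot = √[(1.40×10⁻⁶)² + (6.51×10⁻⁶)²] = 6.66×10⁻⁶ V = 6.66 µV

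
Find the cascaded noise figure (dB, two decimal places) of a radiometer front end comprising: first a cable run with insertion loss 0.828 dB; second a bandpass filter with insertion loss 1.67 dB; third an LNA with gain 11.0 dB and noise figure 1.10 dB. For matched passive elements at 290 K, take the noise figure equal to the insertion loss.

3.60 dB

Convert to linear (a loss of L dB is a gain of −L dB): F_i = 10^(NF_i/10), G_i = 10^(G_i,dB/10)
  Stage 1: F_1 = 10^(0.828/10) = 1.210, G_1 = 10^(−0.828/10) = 0.8264
  Stage 2: F_2 = 10^(1.67/10) = 1.469, G_2 = 10^(−1.67/10) = 0.6808
  Stage 3: F_3 = 10^(1.10/10) = 1.288, G_3 = 10^(11.0/10) = 12.59
Friis cascade:
  F = 1.210 + (1.469 − 1)/0.8264 + (1.288 − 1)/0.5626 = 2.290
NF = 10 log₁₀(2.290) = 3.60 dB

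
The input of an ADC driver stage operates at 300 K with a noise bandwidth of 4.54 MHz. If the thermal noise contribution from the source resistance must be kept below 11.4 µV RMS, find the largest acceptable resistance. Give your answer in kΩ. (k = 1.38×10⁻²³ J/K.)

Johnson–Nyquist: V_n = √(4kTRB) ⇒ R = V_n² / (4kTB)
4kTB = 4 × 1.38×10⁻²³ × 300 × 4.54×10⁶ = 7.52×10⁻¹⁴
R = (1.14×10⁻⁵)² / 7.52×10⁻¹⁴ = 1.73×10³ Ω = 1.73 kΩ

1.73 kΩ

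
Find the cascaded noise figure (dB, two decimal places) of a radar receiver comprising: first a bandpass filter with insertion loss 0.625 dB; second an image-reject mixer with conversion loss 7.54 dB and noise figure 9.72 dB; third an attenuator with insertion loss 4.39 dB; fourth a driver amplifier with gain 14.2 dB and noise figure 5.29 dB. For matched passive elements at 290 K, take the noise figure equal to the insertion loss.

18.14 dB

Convert to linear (a loss of L dB is a gain of −L dB): F_i = 10^(NF_i/10), G_i = 10^(G_i,dB/10)
  Stage 1: F_1 = 10^(0.625/10) = 1.155, G_1 = 10^(−0.625/10) = 0.8660
  Stage 2: F_2 = 10^(9.72/10) = 9.376, G_2 = 10^(−7.54/10) = 0.1762
  Stage 3: F_3 = 10^(4.39/10) = 2.748, G_3 = 10^(−4.39/10) = 0.3639
  Stage 4: F_4 = 10^(5.29/10) = 3.381, G_4 = 10^(14.2/10) = 26.30
Friis cascade:
  F = 1.155 + (9.376 − 1)/0.8660 + (2.748 − 1)/0.1526 + (3.381 − 1)/0.05553 = 65.16
NF = 10 log₁₀(65.16) = 18.14 dB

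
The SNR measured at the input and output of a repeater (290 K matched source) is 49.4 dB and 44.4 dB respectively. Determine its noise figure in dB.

NF (dB) = SNR_in(dB) − SNR_out(dB) when the source is at T₀
NF = 49.4 − 44.4 = 5.0 dB

5.0 dB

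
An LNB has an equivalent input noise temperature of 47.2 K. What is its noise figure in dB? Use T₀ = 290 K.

0.655 dB

F = 1 + T_e/T₀ = 1 + 47.2/290 = 1.16276
NF = 10 log₁₀(1.16276) = 0.655 dB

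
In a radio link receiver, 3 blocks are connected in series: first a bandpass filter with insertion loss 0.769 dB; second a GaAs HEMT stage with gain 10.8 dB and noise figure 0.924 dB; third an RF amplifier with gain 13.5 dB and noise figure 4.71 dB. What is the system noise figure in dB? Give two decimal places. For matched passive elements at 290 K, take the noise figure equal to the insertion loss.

Convert to linear (a loss of L dB is a gain of −L dB): F_i = 10^(NF_i/10), G_i = 10^(G_i,dB/10)
  Stage 1: F_1 = 10^(0.769/10) = 1.194, G_1 = 10^(−0.769/10) = 0.8377
  Stage 2: F_2 = 10^(0.924/10) = 1.237, G_2 = 10^(10.8/10) = 12.02
  Stage 3: F_3 = 10^(4.71/10) = 2.958, G_3 = 10^(13.5/10) = 22.39
Friis cascade:
  F = 1.194 + (1.237 − 1)/0.8377 + (2.958 − 1)/10.07 = 1.671
NF = 10 log₁₀(1.671) = 2.23 dB

2.23 dB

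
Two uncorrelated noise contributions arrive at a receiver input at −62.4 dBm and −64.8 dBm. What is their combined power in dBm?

−60.4 dBm

Convert to linear, add, convert back:
P₁ = 5.75×10⁻¹⁰ W, P₂ = 3.31×10⁻¹⁰ W
P_tot = 9.07×10⁻¹⁰ W → 10 log₁₀(P_tot / 10⁻³) = −60.4 dBm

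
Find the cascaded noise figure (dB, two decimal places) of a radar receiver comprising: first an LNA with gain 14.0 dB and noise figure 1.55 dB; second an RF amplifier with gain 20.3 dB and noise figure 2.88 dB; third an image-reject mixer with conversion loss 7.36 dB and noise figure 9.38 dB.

Convert to linear (a loss of L dB is a gain of −L dB): F_i = 10^(NF_i/10), G_i = 10^(G_i,dB/10)
  Stage 1: F_1 = 10^(1.55/10) = 1.429, G_1 = 10^(14.0/10) = 25.12
  Stage 2: F_2 = 10^(2.88/10) = 1.941, G_2 = 10^(20.3/10) = 107.2
  Stage 3: F_3 = 10^(9.38/10) = 8.670, G_3 = 10^(−7.36/10) = 0.1837
Friis cascade:
  F = 1.429 + (1.941 − 1)/25.12 + (8.670 − 1)/2692 = 1.469
NF = 10 log₁₀(1.469) = 1.67 dB

1.67 dB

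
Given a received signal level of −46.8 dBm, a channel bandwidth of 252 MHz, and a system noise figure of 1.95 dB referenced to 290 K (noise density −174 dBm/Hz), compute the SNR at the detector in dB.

Noise floor: N = −174 + 10 log₁₀(B) + NF
10 log₁₀(2.52×10⁸) = 84.01 dB
N = −174 + 84.01 + 1.95 = −88.04 dBm
SNR = P_sig − N = −46.8 − (−88.04) = 41.24 dB → 41.2 dB

41.2 dB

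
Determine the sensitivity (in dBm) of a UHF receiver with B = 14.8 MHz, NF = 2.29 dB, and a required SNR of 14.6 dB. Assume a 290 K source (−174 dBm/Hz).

−85.4 dBm

Sensitivity = −174 + 10 log₁₀(B) + NF + SNR_min
= −174 + 71.7 + 2.29 + 14.6
= −85.41 dBm → −85.4 dBm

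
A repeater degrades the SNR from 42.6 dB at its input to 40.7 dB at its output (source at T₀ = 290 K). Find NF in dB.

1.9 dB

NF (dB) = SNR_in(dB) − SNR_out(dB) when the source is at T₀
NF = 42.6 − 40.7 = 1.9 dB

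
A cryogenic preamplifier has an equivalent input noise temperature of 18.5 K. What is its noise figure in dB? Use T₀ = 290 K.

F = 1 + T_e/T₀ = 1 + 18.5/290 = 1.06379
NF = 10 log₁₀(1.06379) = 0.269 dB

0.269 dB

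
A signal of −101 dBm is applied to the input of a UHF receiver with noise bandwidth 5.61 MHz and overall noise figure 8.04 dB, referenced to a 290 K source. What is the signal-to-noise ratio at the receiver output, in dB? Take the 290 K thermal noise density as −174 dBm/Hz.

Noise floor: N = −174 + 10 log₁₀(B) + NF
10 log₁₀(5.61×10⁶) = 67.49 dB
N = −174 + 67.49 + 8.04 = −98.47 dBm
SNR = P_sig − N = −101 − (−98.47) = −2.53 dB → −2.5 dB

−2.5 dB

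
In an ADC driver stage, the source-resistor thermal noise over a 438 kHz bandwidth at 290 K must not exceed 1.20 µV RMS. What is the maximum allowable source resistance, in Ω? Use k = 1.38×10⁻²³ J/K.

Johnson–Nyquist: V_n = √(4kTRB) ⇒ R = V_n² / (4kTB)
4kTB = 4 × 1.38×10⁻²³ × 290 × 4.38×10⁵ = 7.01×10⁻¹⁵
R = (1.20×10⁻⁶)² / 7.01×10⁻¹⁵ = 2.05×10² Ω = 205 Ω

205 Ω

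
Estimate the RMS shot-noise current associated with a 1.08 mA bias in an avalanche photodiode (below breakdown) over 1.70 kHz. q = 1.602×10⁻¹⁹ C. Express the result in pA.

I_n = √(2qI·B)
2qI·B = 2 × 1.602×10⁻¹⁹ × 1.08×10⁻³ × 1.70×10³ = 5.88×10⁻¹⁹ A²
I_n = √(5.88×10⁻¹⁹) = 7.67×10⁻¹⁰ A = 767 pA

767 pA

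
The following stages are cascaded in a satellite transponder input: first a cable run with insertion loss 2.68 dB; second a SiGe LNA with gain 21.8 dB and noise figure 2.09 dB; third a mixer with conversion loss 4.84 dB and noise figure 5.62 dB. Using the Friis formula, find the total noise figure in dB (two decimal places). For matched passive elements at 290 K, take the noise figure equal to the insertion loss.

Convert to linear (a loss of L dB is a gain of −L dB): F_i = 10^(NF_i/10), G_i = 10^(G_i,dB/10)
  Stage 1: F_1 = 10^(2.68/10) = 1.854, G_1 = 10^(−2.68/10) = 0.5395
  Stage 2: F_2 = 10^(2.09/10) = 1.618, G_2 = 10^(21.8/10) = 151.4
  Stage 3: F_3 = 10^(5.62/10) = 3.648, G_3 = 10^(−4.84/10) = 0.3281
Friis cascade:
  F = 1.854 + (1.618 − 1)/0.5395 + (3.648 − 1)/81.66 = 3.032
NF = 10 log₁₀(3.032) = 4.82 dB

4.82 dB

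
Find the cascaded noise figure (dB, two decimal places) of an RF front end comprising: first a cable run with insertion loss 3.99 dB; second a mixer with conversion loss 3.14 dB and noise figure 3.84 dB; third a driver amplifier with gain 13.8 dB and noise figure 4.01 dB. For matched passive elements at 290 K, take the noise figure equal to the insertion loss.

11.43 dB

Convert to linear (a loss of L dB is a gain of −L dB): F_i = 10^(NF_i/10), G_i = 10^(G_i,dB/10)
  Stage 1: F_1 = 10^(3.99/10) = 2.506, G_1 = 10^(−3.99/10) = 0.3990
  Stage 2: F_2 = 10^(3.84/10) = 2.421, G_2 = 10^(−3.14/10) = 0.4853
  Stage 3: F_3 = 10^(4.01/10) = 2.518, G_3 = 10^(13.8/10) = 23.99
Friis cascade:
  F = 2.506 + (2.421 − 1)/0.3990 + (2.518 − 1)/0.1936 = 13.90
NF = 10 log₁₀(13.90) = 11.43 dB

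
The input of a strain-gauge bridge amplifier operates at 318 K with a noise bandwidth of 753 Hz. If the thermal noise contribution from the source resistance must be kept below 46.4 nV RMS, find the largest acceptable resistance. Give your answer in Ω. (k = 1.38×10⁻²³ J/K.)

163 Ω

Johnson–Nyquist: V_n = √(4kTRB) ⇒ R = V_n² / (4kTB)
4kTB = 4 × 1.38×10⁻²³ × 318 × 7.53×10² = 1.32×10⁻¹⁷
R = (4.64×10⁻⁸)² / 1.32×10⁻¹⁷ = 1.63×10² Ω = 163 Ω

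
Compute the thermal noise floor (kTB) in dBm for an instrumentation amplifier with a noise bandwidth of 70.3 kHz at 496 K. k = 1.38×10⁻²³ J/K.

−123.2 dBm

P_n = kTB = 1.38×10⁻²³ × 496 × 7.03×10⁴ = 4.81×10⁻¹⁶ W
In dBm: 10 log₁₀(4.81×10⁻¹⁶ / 10⁻³) = −123.2 dBm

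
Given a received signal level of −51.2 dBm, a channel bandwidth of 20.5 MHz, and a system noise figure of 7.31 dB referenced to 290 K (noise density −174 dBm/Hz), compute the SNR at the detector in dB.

42.4 dB

Noise floor: N = −174 + 10 log₁₀(B) + NF
10 log₁₀(2.05×10⁷) = 73.12 dB
N = −174 + 73.12 + 7.31 = −93.57 dBm
SNR = P_sig − N = −51.2 − (−93.57) = 42.37 dB → 42.4 dB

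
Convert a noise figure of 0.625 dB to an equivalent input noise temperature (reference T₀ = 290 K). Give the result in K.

F = 10^(0.625/10) = 1.15478
T_e = (F − 1)·T₀ = (1.15478 − 1) × 290 = 44.9 K

44.9 K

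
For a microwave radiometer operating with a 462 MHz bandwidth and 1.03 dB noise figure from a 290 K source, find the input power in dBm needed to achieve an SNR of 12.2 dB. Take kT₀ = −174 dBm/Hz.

−74.1 dBm

Sensitivity = −174 + 10 log₁₀(B) + NF + SNR_min
= −174 + 86.65 + 1.03 + 12.2
= −74.12 dBm → −74.1 dBm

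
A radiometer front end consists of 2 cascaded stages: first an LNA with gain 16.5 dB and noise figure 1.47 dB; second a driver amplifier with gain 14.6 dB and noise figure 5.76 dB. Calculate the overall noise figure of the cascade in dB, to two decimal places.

1.66 dB

Convert to linear (a loss of L dB is a gain of −L dB): F_i = 10^(NF_i/10), G_i = 10^(G_i,dB/10)
  Stage 1: F_1 = 10^(1.47/10) = 1.403, G_1 = 10^(16.5/10) = 44.67
  Stage 2: F_2 = 10^(5.76/10) = 3.767, G_2 = 10^(14.6/10) = 28.84
Friis cascade:
  F = 1.403 + (3.767 − 1)/44.67 = 1.465
NF = 10 log₁₀(1.465) = 1.66 dB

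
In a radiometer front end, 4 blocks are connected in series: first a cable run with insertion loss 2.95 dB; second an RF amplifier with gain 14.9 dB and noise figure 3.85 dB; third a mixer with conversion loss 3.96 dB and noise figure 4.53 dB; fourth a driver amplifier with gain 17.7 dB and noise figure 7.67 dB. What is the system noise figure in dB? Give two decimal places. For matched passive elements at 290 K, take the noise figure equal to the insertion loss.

Convert to linear (a loss of L dB is a gain of −L dB): F_i = 10^(NF_i/10), G_i = 10^(G_i,dB/10)
  Stage 1: F_1 = 10^(2.95/10) = 1.972, G_1 = 10^(−2.95/10) = 0.5070
  Stage 2: F_2 = 10^(3.85/10) = 2.427, G_2 = 10^(14.9/10) = 30.90
  Stage 3: F_3 = 10^(4.53/10) = 2.838, G_3 = 10^(−3.96/10) = 0.4018
  Stage 4: F_4 = 10^(7.67/10) = 5.848, G_4 = 10^(17.7/10) = 58.88
Friis cascade:
  F = 1.972 + (2.427 − 1)/0.5070 + (2.838 − 1)/15.67 + (5.848 − 1)/6.295 = 5.674
NF = 10 log₁₀(5.674) = 7.54 dB

7.54 dB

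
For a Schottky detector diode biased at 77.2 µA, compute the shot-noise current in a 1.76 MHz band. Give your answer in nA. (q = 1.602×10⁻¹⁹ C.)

6.60 nA

I_n = √(2qI·B)
2qI·B = 2 × 1.602×10⁻¹⁹ × 7.72×10⁻⁵ × 1.76×10⁶ = 4.35×10⁻¹⁷ A²
I_n = √(4.35×10⁻¹⁷) = 6.60×10⁻⁹ A = 6.60 nA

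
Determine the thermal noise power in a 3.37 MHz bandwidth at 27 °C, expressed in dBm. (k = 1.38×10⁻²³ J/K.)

T = 27 °C + 273.15 = 300.15 K
P_n = kTB = 1.38×10⁻²³ × 300.15 × 3.37×10⁶ = 1.40×10⁻¹⁴ W
In dBm: 10 log₁₀(1.40×10⁻¹⁴ / 10⁻³) = −108.6 dBm

−108.6 dBm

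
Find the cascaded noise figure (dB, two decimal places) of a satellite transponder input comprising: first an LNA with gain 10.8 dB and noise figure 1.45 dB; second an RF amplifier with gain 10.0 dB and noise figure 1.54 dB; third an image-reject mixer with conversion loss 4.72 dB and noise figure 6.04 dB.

1.63 dB

Convert to linear (a loss of L dB is a gain of −L dB): F_i = 10^(NF_i/10), G_i = 10^(G_i,dB/10)
  Stage 1: F_1 = 10^(1.45/10) = 1.396, G_1 = 10^(10.8/10) = 12.02
  Stage 2: F_2 = 10^(1.54/10) = 1.426, G_2 = 10^(10.0/10) = 10.00
  Stage 3: F_3 = 10^(6.04/10) = 4.018, G_3 = 10^(−4.72/10) = 0.3373
Friis cascade:
  F = 1.396 + (1.426 − 1)/12.02 + (4.018 − 1)/120.2 = 1.457
NF = 10 log₁₀(1.457) = 1.63 dB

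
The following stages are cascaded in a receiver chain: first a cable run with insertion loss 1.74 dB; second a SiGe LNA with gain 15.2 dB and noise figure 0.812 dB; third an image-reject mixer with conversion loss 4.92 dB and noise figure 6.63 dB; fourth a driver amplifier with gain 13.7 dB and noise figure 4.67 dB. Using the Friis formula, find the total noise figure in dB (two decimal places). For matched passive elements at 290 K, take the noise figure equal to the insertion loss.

3.49 dB

Convert to linear (a loss of L dB is a gain of −L dB): F_i = 10^(NF_i/10), G_i = 10^(G_i,dB/10)
  Stage 1: F_1 = 10^(1.74/10) = 1.493, G_1 = 10^(−1.74/10) = 0.6699
  Stage 2: F_2 = 10^(0.812/10) = 1.206, G_2 = 10^(15.2/10) = 33.11
  Stage 3: F_3 = 10^(6.63/10) = 4.603, G_3 = 10^(−4.92/10) = 0.3221
  Stage 4: F_4 = 10^(4.67/10) = 2.931, G_4 = 10^(13.7/10) = 23.44
Friis cascade:
  F = 1.493 + (1.206 − 1)/0.6699 + (4.603 − 1)/22.18 + (2.931 − 1)/7.145 = 2.232
NF = 10 log₁₀(2.232) = 3.49 dB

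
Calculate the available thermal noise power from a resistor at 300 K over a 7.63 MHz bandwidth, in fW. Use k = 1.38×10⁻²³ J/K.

31.6 fW

P_n = kTB = 1.38×10⁻²³ × 300 × 7.63×10⁶ = 3.16×10⁻¹⁴ W = 31.6 fW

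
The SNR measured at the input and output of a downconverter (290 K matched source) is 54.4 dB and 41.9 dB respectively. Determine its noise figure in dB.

NF (dB) = SNR_in(dB) − SNR_out(dB) when the source is at T₀
NF = 54.4 − 41.9 = 12.5 dB

12.5 dB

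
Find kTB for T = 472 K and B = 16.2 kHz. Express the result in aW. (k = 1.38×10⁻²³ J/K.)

106 aW

P_n = kTB = 1.38×10⁻²³ × 472 × 1.62×10⁴ = 1.06×10⁻¹⁶ W = 106 aW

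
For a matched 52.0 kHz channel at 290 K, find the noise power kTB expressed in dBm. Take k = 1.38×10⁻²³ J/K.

P_n = kTB = 1.38×10⁻²³ × 290 × 5.20×10⁴ = 2.08×10⁻¹⁶ W
In dBm: 10 log₁₀(2.08×10⁻¹⁶ / 10⁻³) = −126.8 dBm

−126.8 dBm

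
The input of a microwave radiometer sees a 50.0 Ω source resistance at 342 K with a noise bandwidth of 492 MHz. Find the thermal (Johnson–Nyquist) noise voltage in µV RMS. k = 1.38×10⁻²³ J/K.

V_n = √(4kTRB)
4kTRB = 4 × 1.38×10⁻²³ × 342 × 5.00×10¹ × 4.92×10⁸ = 4.64×10⁻¹⁰ V²
V_n = √(4.64×10⁻¹⁰) = 2.16×10⁻⁵ V = 21.6 µV

21.6 µV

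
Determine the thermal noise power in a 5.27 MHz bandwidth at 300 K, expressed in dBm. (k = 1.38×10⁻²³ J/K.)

P_n = kTB = 1.38×10⁻²³ × 300 × 5.27×10⁶ = 2.18×10⁻¹⁴ W
In dBm: 10 log₁₀(2.18×10⁻¹⁴ / 10⁻³) = −106.6 dBm

−106.6 dBm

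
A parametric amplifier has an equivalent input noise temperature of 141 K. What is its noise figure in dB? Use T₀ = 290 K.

1.72 dB

F = 1 + T_e/T₀ = 1 + 141/290 = 1.48621
NF = 10 log₁₀(1.48621) = 1.72 dB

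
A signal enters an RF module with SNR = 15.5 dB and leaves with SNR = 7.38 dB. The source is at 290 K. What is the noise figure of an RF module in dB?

NF (dB) = SNR_in(dB) − SNR_out(dB) when the source is at T₀
NF = 15.5 − 7.38 = 8.12 dB

8.12 dB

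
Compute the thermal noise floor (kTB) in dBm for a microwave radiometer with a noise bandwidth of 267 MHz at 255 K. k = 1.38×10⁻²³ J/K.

P_n = kTB = 1.38×10⁻²³ × 255 × 2.67×10⁸ = 9.40×10⁻¹³ W
In dBm: 10 log₁₀(9.40×10⁻¹³ / 10⁻³) = −90.3 dBm

−90.3 dBm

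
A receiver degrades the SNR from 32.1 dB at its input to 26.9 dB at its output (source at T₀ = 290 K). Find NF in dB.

NF (dB) = SNR_in(dB) − SNR_out(dB) when the source is at T₀
NF = 32.1 − 26.9 = 5.2 dB

5.2 dB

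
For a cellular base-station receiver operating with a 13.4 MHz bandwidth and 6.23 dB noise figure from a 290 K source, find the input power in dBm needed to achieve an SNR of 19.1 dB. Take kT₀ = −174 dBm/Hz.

−77.4 dBm

Sensitivity = −174 + 10 log₁₀(B) + NF + SNR_min
= −174 + 71.27 + 6.23 + 19.1
= −77.40 dBm → −77.4 dBm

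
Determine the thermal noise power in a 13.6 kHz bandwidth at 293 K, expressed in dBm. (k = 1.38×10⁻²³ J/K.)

−132.6 dBm

P_n = kTB = 1.38×10⁻²³ × 293 × 1.36×10⁴ = 5.50×10⁻¹⁷ W
In dBm: 10 log₁₀(5.50×10⁻¹⁷ / 10⁻³) = −132.6 dBm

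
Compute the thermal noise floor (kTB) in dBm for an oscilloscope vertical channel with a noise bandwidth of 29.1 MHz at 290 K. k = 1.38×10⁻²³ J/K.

P_n = kTB = 1.38×10⁻²³ × 290 × 2.91×10⁷ = 1.16×10⁻¹³ W
In dBm: 10 log₁₀(1.16×10⁻¹³ / 10⁻³) = −99.3 dBm

−99.3 dBm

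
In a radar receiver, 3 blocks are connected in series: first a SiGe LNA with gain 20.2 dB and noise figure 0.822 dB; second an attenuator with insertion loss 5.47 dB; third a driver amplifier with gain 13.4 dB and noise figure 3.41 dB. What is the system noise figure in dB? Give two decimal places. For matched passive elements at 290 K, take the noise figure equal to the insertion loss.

Convert to linear (a loss of L dB is a gain of −L dB): F_i = 10^(NF_i/10), G_i = 10^(G_i,dB/10)
  Stage 1: F_1 = 10^(0.822/10) = 1.208, G_1 = 10^(20.2/10) = 104.7
  Stage 2: F_2 = 10^(5.47/10) = 3.524, G_2 = 10^(−5.47/10) = 0.2838
  Stage 3: F_3 = 10^(3.41/10) = 2.193, G_3 = 10^(13.4/10) = 21.88
Friis cascade:
  F = 1.208 + (3.524 − 1)/104.7 + (2.193 − 1)/29.72 = 1.273
NF = 10 log₁₀(1.273) = 1.05 dB

1.05 dB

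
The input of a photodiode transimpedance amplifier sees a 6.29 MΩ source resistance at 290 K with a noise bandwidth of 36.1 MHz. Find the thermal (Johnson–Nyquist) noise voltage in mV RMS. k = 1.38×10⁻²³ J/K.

V_n = √(4kTRB)
4kTRB = 4 × 1.38×10⁻²³ × 290 × 6.29×10⁶ × 3.61×10⁷ = 3.63×10⁻⁶ V²
V_n = √(3.63×10⁻⁶) = 1.91×10⁻³ V = 1.91 mV

1.91 mV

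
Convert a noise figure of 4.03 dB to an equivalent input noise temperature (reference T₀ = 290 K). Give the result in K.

443 K

F = 10^(4.03/10) = 2.5293
T_e = (F − 1)·T₀ = (2.5293 − 1) × 290 = 443 K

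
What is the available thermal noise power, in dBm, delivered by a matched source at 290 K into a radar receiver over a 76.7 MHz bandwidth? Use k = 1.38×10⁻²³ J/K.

P_n = kTB = 1.38×10⁻²³ × 290 × 7.67×10⁷ = 3.07×10⁻¹³ W
In dBm: 10 log₁₀(3.07×10⁻¹³ / 10⁻³) = −95.1 dBm

−95.1 dBm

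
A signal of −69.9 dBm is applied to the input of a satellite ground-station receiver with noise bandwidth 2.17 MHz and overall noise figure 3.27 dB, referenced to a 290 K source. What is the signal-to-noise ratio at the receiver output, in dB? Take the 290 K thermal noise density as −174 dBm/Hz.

Noise floor: N = −174 + 10 log₁₀(B) + NF
10 log₁₀(2.17×10⁶) = 63.36 dB
N = −174 + 63.36 + 3.27 = −107.37 dBm
SNR = P_sig − N = −69.9 − (−107.37) = 37.47 dB → 37.5 dB

37.5 dB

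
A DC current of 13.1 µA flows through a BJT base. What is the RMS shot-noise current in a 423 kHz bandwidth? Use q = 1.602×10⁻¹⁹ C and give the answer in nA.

I_n = √(2qI·B)
2qI·B = 2 × 1.602×10⁻¹⁹ × 1.31×10⁻⁵ × 4.23×10⁵ = 1.78×10⁻¹⁸ A²
I_n = √(1.78×10⁻¹⁸) = 1.33×10⁻⁹ A = 1.33 nA

1.33 nA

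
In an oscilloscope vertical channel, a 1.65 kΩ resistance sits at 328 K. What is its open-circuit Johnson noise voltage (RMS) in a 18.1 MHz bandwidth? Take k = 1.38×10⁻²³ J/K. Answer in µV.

23.3 µV

V_n = √(4kTRB)
4kTRB = 4 × 1.38×10⁻²³ × 328 × 1.65×10³ × 1.81×10⁷ = 5.41×10⁻¹⁰ V²
V_n = √(5.41×10⁻¹⁰) = 2.33×10⁻⁵ V = 23.3 µV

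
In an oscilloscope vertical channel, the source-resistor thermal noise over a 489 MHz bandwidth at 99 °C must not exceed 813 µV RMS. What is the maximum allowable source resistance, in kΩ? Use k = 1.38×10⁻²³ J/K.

65.8 kΩ

T = 99 °C + 273.15 = 372.15 K
Johnson–Nyquist: V_n = √(4kTRB) ⇒ R = V_n² / (4kTB)
4kTB = 4 × 1.38×10⁻²³ × 372.15 × 4.89×10⁸ = 1.00×10⁻¹¹
R = (8.13×10⁻⁴)² / 1.00×10⁻¹¹ = 6.58×10⁴ Ω = 65.8 kΩ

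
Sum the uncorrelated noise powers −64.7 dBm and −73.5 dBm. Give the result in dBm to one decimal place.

−64.2 dBm

Convert to linear, add, convert back:
P₁ = 3.39×10⁻¹⁰ W, P₂ = 4.47×10⁻¹¹ W
P_tot = 3.84×10⁻¹⁰ W → 10 log₁₀(P_tot / 10⁻³) = −64.2 dBm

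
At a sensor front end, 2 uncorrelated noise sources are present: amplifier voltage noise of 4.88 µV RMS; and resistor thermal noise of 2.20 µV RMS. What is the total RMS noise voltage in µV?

5.35 µV

Uncorrelated sources add in power (mean-square): V_tot = √(ΣV_i²)
V_tot = √[(4.88×10⁻⁶)² + (2.20×10⁻⁶)²] = 5.35×10⁻⁶ V = 5.35 µV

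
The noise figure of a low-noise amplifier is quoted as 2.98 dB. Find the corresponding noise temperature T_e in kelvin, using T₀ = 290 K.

F = 10^(2.98/10) = 1.98609
T_e = (F − 1)·T₀ = (1.98609 − 1) × 290 = 286 K

286 K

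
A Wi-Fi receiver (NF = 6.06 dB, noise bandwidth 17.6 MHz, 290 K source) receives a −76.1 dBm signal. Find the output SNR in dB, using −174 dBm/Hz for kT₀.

Noise floor: N = −174 + 10 log₁₀(B) + NF
10 log₁₀(1.76×10⁷) = 72.46 dB
N = −174 + 72.46 + 6.06 = −95.48 dBm
SNR = P_sig − N = −76.1 − (−95.48) = 19.38 dB → 19.4 dB

19.4 dB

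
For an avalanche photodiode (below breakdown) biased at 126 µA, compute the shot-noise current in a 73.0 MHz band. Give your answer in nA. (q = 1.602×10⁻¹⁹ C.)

54.3 nA

I_n = √(2qI·B)
2qI·B = 2 × 1.602×10⁻¹⁹ × 1.26×10⁻⁴ × 7.30×10⁷ = 2.95×10⁻¹⁵ A²
I_n = √(2.95×10⁻¹⁵) = 5.43×10⁻⁸ A = 54.3 nA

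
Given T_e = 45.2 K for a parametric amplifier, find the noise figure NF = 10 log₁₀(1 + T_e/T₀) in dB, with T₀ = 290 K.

F = 1 + T_e/T₀ = 1 + 45.2/290 = 1.15586
NF = 10 log₁₀(1.15586) = 0.629 dB

0.629 dB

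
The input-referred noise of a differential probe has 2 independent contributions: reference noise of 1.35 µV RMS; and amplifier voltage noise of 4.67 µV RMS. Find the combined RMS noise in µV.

4.86 µV

Uncorrelated sources add in power (mean-square): V_tot = √(ΣV_i²)
V_tot = √[(1.35×10⁻⁶)² + (4.67×10⁻⁶)²] = 4.86×10⁻⁶ V = 4.86 µV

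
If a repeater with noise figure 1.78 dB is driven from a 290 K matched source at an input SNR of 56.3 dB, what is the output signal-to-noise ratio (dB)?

By definition F = SNR_in/SNR_out, so in dB: SNR_out = SNR_in − NF
SNR_out = 56.3 − 1.78 = 54.52 dB

54.52 dB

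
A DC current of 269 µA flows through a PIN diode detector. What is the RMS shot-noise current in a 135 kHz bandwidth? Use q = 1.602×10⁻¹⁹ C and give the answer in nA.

I_n = √(2qI·B)
2qI·B = 2 × 1.602×10⁻¹⁹ × 2.69×10⁻⁴ × 1.35×10⁵ = 1.16×10⁻¹⁷ A²
I_n = √(1.16×10⁻¹⁷) = 3.41×10⁻⁹ A = 3.41 nA

3.41 nA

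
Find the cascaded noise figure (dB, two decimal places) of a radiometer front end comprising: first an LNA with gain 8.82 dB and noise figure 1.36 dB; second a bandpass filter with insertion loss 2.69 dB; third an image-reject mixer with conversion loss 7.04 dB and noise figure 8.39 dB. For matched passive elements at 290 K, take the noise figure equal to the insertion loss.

Convert to linear (a loss of L dB is a gain of −L dB): F_i = 10^(NF_i/10), G_i = 10^(G_i,dB/10)
  Stage 1: F_1 = 10^(1.36/10) = 1.368, G_1 = 10^(8.82/10) = 7.621
  Stage 2: F_2 = 10^(2.69/10) = 1.858, G_2 = 10^(−2.69/10) = 0.5383
  Stage 3: F_3 = 10^(8.39/10) = 6.902, G_3 = 10^(−7.04/10) = 0.1977
Friis cascade:
  F = 1.368 + (1.858 − 1)/7.621 + (6.902 − 1)/4.102 = 2.919
NF = 10 log₁₀(2.919) = 4.65 dB

4.65 dB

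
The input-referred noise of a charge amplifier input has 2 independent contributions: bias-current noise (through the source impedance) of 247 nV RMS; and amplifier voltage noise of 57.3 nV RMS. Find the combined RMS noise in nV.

254 nV

Uncorrelated sources add in power (mean-square): V_tot = √(ΣV_i²)
V_tot = √[(2.47×10⁻⁷)² + (5.73×10⁻⁸)²] = 2.54×10⁻⁷ V = 254 nV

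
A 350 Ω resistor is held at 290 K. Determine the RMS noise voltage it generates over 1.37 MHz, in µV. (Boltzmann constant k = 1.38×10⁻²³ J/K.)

V_n = √(4kTRB)
4kTRB = 4 × 1.38×10⁻²³ × 290 × 3.50×10² × 1.37×10⁶ = 7.68×10⁻¹² V²
V_n = √(7.68×10⁻¹²) = 2.77×10⁻⁶ V = 2.77 µV

2.77 µV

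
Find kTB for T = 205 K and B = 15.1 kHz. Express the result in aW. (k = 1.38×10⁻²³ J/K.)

42.7 aW

P_n = kTB = 1.38×10⁻²³ × 205 × 1.51×10⁴ = 4.27×10⁻¹⁷ W = 42.7 aW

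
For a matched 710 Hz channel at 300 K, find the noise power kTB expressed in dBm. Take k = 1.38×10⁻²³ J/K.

P_n = kTB = 1.38×10⁻²³ × 300 × 7.10×10² = 2.94×10⁻¹⁸ W
In dBm: 10 log₁₀(2.94×10⁻¹⁸ / 10⁻³) = −145.3 dBm

−145.3 dBm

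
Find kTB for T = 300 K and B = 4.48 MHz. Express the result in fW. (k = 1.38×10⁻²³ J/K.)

18.5 fW

P_n = kTB = 1.38×10⁻²³ × 300 × 4.48×10⁶ = 1.85×10⁻¹⁴ W = 18.5 fW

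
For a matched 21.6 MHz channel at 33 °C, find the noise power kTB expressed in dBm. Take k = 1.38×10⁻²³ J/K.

T = 33 °C + 273.15 = 306.15 K
P_n = kTB = 1.38×10⁻²³ × 306.15 × 2.16×10⁷ = 9.13×10⁻¹⁴ W
In dBm: 10 log₁₀(9.13×10⁻¹⁴ / 10⁻³) = −100.4 dBm

−100.4 dBm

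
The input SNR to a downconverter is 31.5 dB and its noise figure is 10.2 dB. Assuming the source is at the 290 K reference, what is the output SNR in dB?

By definition F = SNR_in/SNR_out, so in dB: SNR_out = SNR_in − NF
SNR_out = 31.5 − 10.2 = 21.3 dB

21.3 dB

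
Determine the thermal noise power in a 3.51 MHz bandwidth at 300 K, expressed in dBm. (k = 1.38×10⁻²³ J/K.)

P_n = kTB = 1.38×10⁻²³ × 300 × 3.51×10⁶ = 1.45×10⁻¹⁴ W
In dBm: 10 log₁₀(1.45×10⁻¹⁴ / 10⁻³) = −108.4 dBm

−108.4 dBm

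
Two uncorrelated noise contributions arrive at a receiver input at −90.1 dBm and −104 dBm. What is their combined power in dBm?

−89.9 dBm

Convert to linear, add, convert back:
P₁ = 9.77×10⁻¹³ W, P₂ = 3.98×10⁻¹⁴ W
P_tot = 1.02×10⁻¹² W → 10 log₁₀(P_tot / 10⁻³) = −89.9 dBm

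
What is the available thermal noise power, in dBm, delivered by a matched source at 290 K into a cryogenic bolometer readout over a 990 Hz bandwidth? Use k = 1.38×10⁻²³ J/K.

P_n = kTB = 1.38×10⁻²³ × 290 × 9.90×10² = 3.96×10⁻¹⁸ W
In dBm: 10 log₁₀(3.96×10⁻¹⁸ / 10⁻³) = −144.0 dBm

−144.0 dBm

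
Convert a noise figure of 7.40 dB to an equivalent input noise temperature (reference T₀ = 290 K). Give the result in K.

F = 10^(7.40/10) = 5.49541
T_e = (F − 1)·T₀ = (5.49541 − 1) × 290 = 1304 K

1304 K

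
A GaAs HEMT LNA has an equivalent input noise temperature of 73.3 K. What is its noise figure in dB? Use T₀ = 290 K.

F = 1 + T_e/T₀ = 1 + 73.3/290 = 1.25276
NF = 10 log₁₀(1.25276) = 0.979 dB

0.979 dB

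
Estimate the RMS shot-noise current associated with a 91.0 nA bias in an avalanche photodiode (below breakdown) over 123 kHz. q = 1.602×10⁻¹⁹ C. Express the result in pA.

59.9 pA

I_n = √(2qI·B)
2qI·B = 2 × 1.602×10⁻¹⁹ × 9.10×10⁻⁸ × 1.23×10⁵ = 3.59×10⁻²¹ A²
I_n = √(3.59×10⁻²¹) = 5.99×10⁻¹¹ A = 59.9 pA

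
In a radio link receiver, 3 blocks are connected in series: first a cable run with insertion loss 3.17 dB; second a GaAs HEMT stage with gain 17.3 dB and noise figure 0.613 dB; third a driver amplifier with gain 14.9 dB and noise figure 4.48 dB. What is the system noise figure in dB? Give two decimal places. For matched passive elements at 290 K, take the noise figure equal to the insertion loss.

3.91 dB

Convert to linear (a loss of L dB is a gain of −L dB): F_i = 10^(NF_i/10), G_i = 10^(G_i,dB/10)
  Stage 1: F_1 = 10^(3.17/10) = 2.075, G_1 = 10^(−3.17/10) = 0.4819
  Stage 2: F_2 = 10^(0.613/10) = 1.152, G_2 = 10^(17.3/10) = 53.70
  Stage 3: F_3 = 10^(4.48/10) = 2.805, G_3 = 10^(14.9/10) = 30.90
Friis cascade:
  F = 2.075 + (1.152 − 1)/0.4819 + (2.805 − 1)/25.88 = 2.459
NF = 10 log₁₀(2.459) = 3.91 dB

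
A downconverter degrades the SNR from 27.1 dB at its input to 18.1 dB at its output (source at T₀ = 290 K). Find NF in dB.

9.0 dB

NF (dB) = SNR_in(dB) − SNR_out(dB) when the source is at T₀
NF = 27.1 − 18.1 = 9.0 dB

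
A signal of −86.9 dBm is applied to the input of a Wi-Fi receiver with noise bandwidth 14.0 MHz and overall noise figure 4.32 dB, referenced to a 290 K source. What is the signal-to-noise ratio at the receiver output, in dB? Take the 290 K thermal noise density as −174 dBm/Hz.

Noise floor: N = −174 + 10 log₁₀(B) + NF
10 log₁₀(1.40×10⁷) = 71.46 dB
N = −174 + 71.46 + 4.32 = −98.22 dBm
SNR = P_sig − N = −86.9 − (−98.22) = 11.32 dB → 11.3 dB

11.3 dB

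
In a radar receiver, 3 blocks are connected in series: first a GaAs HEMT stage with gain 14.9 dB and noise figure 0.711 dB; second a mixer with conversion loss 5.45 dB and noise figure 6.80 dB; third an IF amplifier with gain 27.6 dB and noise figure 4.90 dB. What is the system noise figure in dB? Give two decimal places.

1.87 dB

Convert to linear (a loss of L dB is a gain of −L dB): F_i = 10^(NF_i/10), G_i = 10^(G_i,dB/10)
  Stage 1: F_1 = 10^(0.711/10) = 1.178, G_1 = 10^(14.9/10) = 30.90
  Stage 2: F_2 = 10^(6.80/10) = 4.786, G_2 = 10^(−5.45/10) = 0.2851
  Stage 3: F_3 = 10^(4.90/10) = 3.090, G_3 = 10^(27.6/10) = 575.4
Friis cascade:
  F = 1.178 + (4.786 − 1)/30.90 + (3.090 − 1)/8.810 = 1.538
NF = 10 log₁₀(1.538) = 1.87 dB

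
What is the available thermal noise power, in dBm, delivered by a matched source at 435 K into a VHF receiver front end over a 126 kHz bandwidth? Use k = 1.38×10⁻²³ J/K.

P_n = kTB = 1.38×10⁻²³ × 435 × 1.26×10⁵ = 7.56×10⁻¹⁶ W
In dBm: 10 log₁₀(7.56×10⁻¹⁶ / 10⁻³) = −121.2 dBm

−121.2 dBm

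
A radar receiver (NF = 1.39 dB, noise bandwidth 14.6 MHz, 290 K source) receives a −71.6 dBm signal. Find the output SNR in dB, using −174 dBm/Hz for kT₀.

29.4 dB

Noise floor: N = −174 + 10 log₁₀(B) + NF
10 log₁₀(1.46×10⁷) = 71.64 dB
N = −174 + 71.64 + 1.39 = −100.97 dBm
SNR = P_sig − N = −71.6 − (−100.97) = 29.37 dB → 29.4 dB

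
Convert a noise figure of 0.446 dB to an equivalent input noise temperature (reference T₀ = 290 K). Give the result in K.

F = 10^(0.446/10) = 1.10815
T_e = (F − 1)·T₀ = (1.10815 − 1) × 290 = 31.4 K

31.4 K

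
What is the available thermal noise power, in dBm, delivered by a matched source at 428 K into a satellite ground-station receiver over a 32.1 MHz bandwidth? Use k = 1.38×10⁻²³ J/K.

−97.2 dBm

P_n = kTB = 1.38×10⁻²³ × 428 × 3.21×10⁷ = 1.90×10⁻¹³ W
In dBm: 10 log₁₀(1.90×10⁻¹³ / 10⁻³) = −97.2 dBm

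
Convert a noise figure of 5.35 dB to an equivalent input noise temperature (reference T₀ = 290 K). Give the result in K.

704 K

F = 10^(5.35/10) = 3.42768
T_e = (F − 1)·T₀ = (3.42768 − 1) × 290 = 704 K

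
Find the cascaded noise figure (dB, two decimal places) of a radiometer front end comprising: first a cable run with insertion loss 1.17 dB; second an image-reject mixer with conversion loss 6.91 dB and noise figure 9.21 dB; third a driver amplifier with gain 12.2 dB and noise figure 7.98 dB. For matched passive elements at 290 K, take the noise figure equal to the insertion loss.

16.52 dB

Convert to linear (a loss of L dB is a gain of −L dB): F_i = 10^(NF_i/10), G_i = 10^(G_i,dB/10)
  Stage 1: F_1 = 10^(1.17/10) = 1.309, G_1 = 10^(−1.17/10) = 0.7638
  Stage 2: F_2 = 10^(9.21/10) = 8.337, G_2 = 10^(−6.91/10) = 0.2037
  Stage 3: F_3 = 10^(7.98/10) = 6.281, G_3 = 10^(12.2/10) = 16.60
Friis cascade:
  F = 1.309 + (8.337 − 1)/0.7638 + (6.281 − 1)/0.1556 = 44.85
NF = 10 log₁₀(44.85) = 16.52 dB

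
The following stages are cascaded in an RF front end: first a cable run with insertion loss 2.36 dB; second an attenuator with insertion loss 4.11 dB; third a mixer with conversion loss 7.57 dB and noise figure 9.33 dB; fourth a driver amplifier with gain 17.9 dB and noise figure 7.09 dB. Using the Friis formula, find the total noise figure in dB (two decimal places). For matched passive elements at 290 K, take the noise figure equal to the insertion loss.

21.53 dB

Convert to linear (a loss of L dB is a gain of −L dB): F_i = 10^(NF_i/10), G_i = 10^(G_i,dB/10)
  Stage 1: F_1 = 10^(2.36/10) = 1.722, G_1 = 10^(−2.36/10) = 0.5808
  Stage 2: F_2 = 10^(4.11/10) = 2.576, G_2 = 10^(−4.11/10) = 0.3882
  Stage 3: F_3 = 10^(9.33/10) = 8.570, G_3 = 10^(−7.57/10) = 0.1750
  Stage 4: F_4 = 10^(7.09/10) = 5.117, G_4 = 10^(17.9/10) = 61.66
Friis cascade:
  F = 1.722 + (2.576 − 1)/0.5808 + (8.570 − 1)/0.2254 + (5.117 − 1)/0.03945 = 142.4
NF = 10 log₁₀(142.4) = 21.53 dB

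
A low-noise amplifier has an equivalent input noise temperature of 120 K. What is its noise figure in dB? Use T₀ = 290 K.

1.50 dB

F = 1 + T_e/T₀ = 1 + 120/290 = 1.41379
NF = 10 log₁₀(1.41379) = 1.50 dB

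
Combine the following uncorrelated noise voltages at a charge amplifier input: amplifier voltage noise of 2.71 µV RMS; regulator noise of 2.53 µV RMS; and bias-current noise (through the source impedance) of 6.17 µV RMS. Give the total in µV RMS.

Uncorrelated sources add in power (mean-square): V_tot = √(ΣV_i²)
V_tot = √[(2.71×10⁻⁶)² + (2.53×10⁻⁶)² + (6.17×10⁻⁶)²] = 7.20×10⁻⁶ V = 7.20 µV

7.20 µV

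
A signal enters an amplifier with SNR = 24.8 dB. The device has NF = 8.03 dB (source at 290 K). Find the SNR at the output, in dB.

By definition F = SNR_in/SNR_out, so in dB: SNR_out = SNR_in − NF
SNR_out = 24.8 − 8.03 = 16.77 dB

16.77 dB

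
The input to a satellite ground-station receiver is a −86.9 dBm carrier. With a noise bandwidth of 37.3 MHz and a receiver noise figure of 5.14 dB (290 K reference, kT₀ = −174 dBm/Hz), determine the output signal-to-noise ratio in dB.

Noise floor: N = −174 + 10 log₁₀(B) + NF
10 log₁₀(3.73×10⁷) = 75.72 dB
N = −174 + 75.72 + 5.14 = −93.14 dBm
SNR = P_sig − N = −86.9 − (−93.14) = 6.24 dB → 6.2 dB

6.2 dB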